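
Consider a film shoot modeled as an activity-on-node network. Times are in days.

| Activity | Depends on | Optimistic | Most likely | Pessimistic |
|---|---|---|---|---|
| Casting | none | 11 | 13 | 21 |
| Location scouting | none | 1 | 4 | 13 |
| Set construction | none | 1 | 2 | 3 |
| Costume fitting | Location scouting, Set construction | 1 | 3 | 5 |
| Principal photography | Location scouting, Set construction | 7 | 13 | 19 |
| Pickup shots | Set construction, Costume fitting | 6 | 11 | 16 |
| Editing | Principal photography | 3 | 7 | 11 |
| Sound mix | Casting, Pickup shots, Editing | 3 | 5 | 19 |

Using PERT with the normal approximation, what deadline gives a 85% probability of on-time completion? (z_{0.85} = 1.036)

te_Casting = (11 + 4·13 + 21)/6 = 84/6 = 14; σ²_Casting = ((21−11)/6)² = 2.778
te_Location scouting = (1 + 4·4 + 13)/6 = 30/6 = 5; σ²_Location scouting = ((13−1)/6)² = 4.000
te_Set construction = (1 + 4·2 + 3)/6 = 12/6 = 2; σ²_Set construction = ((3−1)/6)² = 0.111
te_Costume fitting = (1 + 4·3 + 5)/6 = 18/6 = 3; σ²_Costume fitting = ((5−1)/6)² = 0.444
te_Principal photography = (7 + 4·13 + 19)/6 = 78/6 = 13; σ²_Principal photography = ((19−7)/6)² = 4.000
te_Pickup shots = (6 + 4·11 + 16)/6 = 66/6 = 11; σ²_Pickup shots = ((16−6)/6)² = 2.778
te_Editing = (3 + 4·7 + 11)/6 = 42/6 = 7; σ²_Editing = ((11−3)/6)² = 1.778
te_Sound mix = (3 + 4·5 + 19)/6 = 42/6 = 7; σ²_Sound mix = ((19−3)/6)² = 7.111

Forward pass:
ES_Casting = 0; EF_Casting = 14
ES_Location scouting = 0; EF_Location scouting = 5
ES_Set construction = 0; EF_Set construction = 2
ES_Costume fitting = max(EF_Location scouting=5, EF_Set construction=2) = 5; EF_Costume fitting = 5+3 = 8
ES_Principal photography = max(EF_Location scouting=5, EF_Set construction=2) = 5; EF_Principal photography = 5+13 = 18
ES_Pickup shots = max(EF_Set construction=2, EF_Costume fitting=8) = 8; EF_Pickup shots = 8+11 = 19
ES_Editing = 18; EF_Editing = 18+7 = 25
ES_Sound mix = max(EF_Casting=14, EF_Pickup shots=19, EF_Editing=25) = 25; EF_Sound mix = 25+7 = 32
Expected project duration μ = 32 days. Critical path: Location scouting → Principal photography → Editing → Sound mix.

Variance along critical path = 4.000 + 4.000 + 1.778 + 7.111 = 16.889; σ = 4.110 days.
D = μ + z·σ = 32 + 1.036·4.110 = 36.3 days

36.3 days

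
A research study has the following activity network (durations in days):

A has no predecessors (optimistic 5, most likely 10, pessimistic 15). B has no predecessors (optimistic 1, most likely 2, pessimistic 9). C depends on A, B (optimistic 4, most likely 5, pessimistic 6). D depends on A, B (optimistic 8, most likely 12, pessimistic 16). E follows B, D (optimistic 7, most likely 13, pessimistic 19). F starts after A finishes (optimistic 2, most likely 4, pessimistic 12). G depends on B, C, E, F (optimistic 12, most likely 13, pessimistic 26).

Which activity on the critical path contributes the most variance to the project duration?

G

te_A = (5 + 4·10 + 15)/6 = 60/6 = 10; σ²_A = ((15−5)/6)² = 2.778
te_B = (1 + 4·2 + 9)/6 = 18/6 = 3; σ²_B = ((9−1)/6)² = 1.778
te_C = (4 + 4·5 + 6)/6 = 30/6 = 5; σ²_C = ((6−4)/6)² = 0.111
te_D = (8 + 4·12 + 16)/6 = 72/6 = 12; σ²_D = ((16−8)/6)² = 1.778
te_E = (7 + 4·13 + 19)/6 = 78/6 = 13; σ²_E = ((19−7)/6)² = 4.000
te_F = (2 + 4·4 + 12)/6 = 30/6 = 5; σ²_F = ((12−2)/6)² = 2.778
te_G = (12 + 4·13 + 26)/6 = 90/6 = 15; σ²_G = ((26−12)/6)² = 5.444

Forward pass:
ES_A = 0; EF_A = 10
ES_B = 0; EF_B = 3
ES_C = max(EF_A=10, EF_B=3) = 10; EF_C = 10+5 = 15
ES_D = max(EF_A=10, EF_B=3) = 10; EF_D = 10+12 = 22
ES_E = max(EF_B=3, EF_D=22) = 22; EF_E = 22+13 = 35
ES_F = 10; EF_F = 10+5 = 15
ES_G = max(EF_B=3, EF_C=15, EF_E=35, EF_F=15) = 35; EF_G = 35+15 = 50
Expected project duration μ = 50 days. Critical path: A → D → E → G.

Variances on critical path: σ²_A=2.778, σ²_D=1.778, σ²_E=4.000, σ²_G=5.444.
Largest is σ²_G = 5.444.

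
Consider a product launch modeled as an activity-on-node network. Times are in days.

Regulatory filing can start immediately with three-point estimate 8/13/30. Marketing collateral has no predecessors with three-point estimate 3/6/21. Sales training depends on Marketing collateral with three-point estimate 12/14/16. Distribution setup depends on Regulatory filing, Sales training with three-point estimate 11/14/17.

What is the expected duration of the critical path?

36 days

te_Regulatory filing = (8 + 4·13 + 30)/6 = 90/6 = 15
te_Marketing collateral = (3 + 4·6 + 21)/6 = 48/6 = 8
te_Sales training = (12 + 4·14 + 16)/6 = 84/6 = 14
te_Distribution setup = (11 + 4·14 + 17)/6 = 84/6 = 14

Forward pass:
ES_Regulatory filing = 0; EF_Regulatory filing = 15
ES_Marketing collateral = 0; EF_Marketing collateral = 8
ES_Sales training = 8; EF_Sales training = 8+14 = 22
ES_Distribution setup = max(EF_Regulatory filing=15, EF_Sales training=22) = 22; EF_Distribution setup = 22+14 = 36
Expected project duration μ = 36 days. Critical path: Marketing collateral → Sales training → Distribution setup.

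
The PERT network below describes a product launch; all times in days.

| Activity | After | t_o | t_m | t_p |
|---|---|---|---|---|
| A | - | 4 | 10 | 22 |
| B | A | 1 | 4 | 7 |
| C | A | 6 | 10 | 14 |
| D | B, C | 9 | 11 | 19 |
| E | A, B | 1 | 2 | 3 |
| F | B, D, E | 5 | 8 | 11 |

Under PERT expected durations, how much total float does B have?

te_A = (4 + 4·10 + 22)/6 = 66/6 = 11
te_B = (1 + 4·4 + 7)/6 = 24/6 = 4
te_C = (6 + 4·10 + 14)/6 = 60/6 = 10
te_D = (9 + 4·11 + 19)/6 = 72/6 = 12
te_E = (1 + 4·2 + 3)/6 = 12/6 = 2
te_F = (5 + 4·8 + 11)/6 = 48/6 = 8

Forward pass:
ES_A = 0; EF_A = 11
ES_B = 11; EF_B = 11+4 = 15
ES_C = 11; EF_C = 11+10 = 21
ES_D = max(EF_B=15, EF_C=21) = 21; EF_D = 21+12 = 33
ES_E = max(EF_A=11, EF_B=15) = 15; EF_E = 15+2 = 17
ES_F = max(EF_B=15, EF_D=33, EF_E=17) = 33; EF_F = 33+8 = 41
Expected project duration μ = 41 days. Critical path: A → C → D → F.

Backward pass:
LF_F = 41; LS_F = 41−8 = 33
LF_E = LS_F = 33; LS_E = 33−2 = 31
LF_D = LS_F = 33; LS_D = 33−12 = 21
LF_C = LS_D = 21; LS_C = 21−10 = 11
LF_B = min(LS_D=21, LS_E=31, LS_F=33) = 21; LS_B = 21−4 = 17
LF_A = min(LS_B=17, LS_C=11, LS_E=31) = 11; LS_A = 11−11 = 0
Slack_B = LS_B − ES_B = 17 − 11 = 6

6 days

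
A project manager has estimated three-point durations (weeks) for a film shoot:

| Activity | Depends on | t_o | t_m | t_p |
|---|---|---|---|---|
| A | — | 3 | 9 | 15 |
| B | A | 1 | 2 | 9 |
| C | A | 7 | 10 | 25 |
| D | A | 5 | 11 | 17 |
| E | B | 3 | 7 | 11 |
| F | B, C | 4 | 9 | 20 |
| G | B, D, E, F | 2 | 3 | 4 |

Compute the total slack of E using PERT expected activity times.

te_A = (3 + 4·9 + 15)/6 = 54/6 = 9
te_B = (1 + 4·2 + 9)/6 = 18/6 = 3
te_C = (7 + 4·10 + 25)/6 = 72/6 = 12
te_D = (5 + 4·11 + 17)/6 = 66/6 = 11
te_E = (3 + 4·7 + 11)/6 = 42/6 = 7
te_F = (4 + 4·9 + 20)/6 = 60/6 = 10
te_G = (2 + 4·3 + 4)/6 = 18/6 = 3

Forward pass:
ES_A = 0; EF_A = 9
ES_B = 9; EF_B = 9+3 = 12
ES_C = 9; EF_C = 9+12 = 21
ES_D = 9; EF_D = 9+11 = 20
ES_E = 12; EF_E = 12+7 = 19
ES_F = max(EF_B=12, EF_C=21) = 21; EF_F = 21+10 = 31
ES_G = max(EF_B=12, EF_D=20, EF_E=19, EF_F=31) = 31; EF_G = 31+3 = 34
Expected project duration μ = 34 weeks. Critical path: A → C → F → G.

Backward pass:
LF_G = 34; LS_G = 34−3 = 31
LF_F = LS_G = 31; LS_F = 31−10 = 21
LF_E = LS_G = 31; LS_E = 31−7 = 24
LF_D = LS_G = 31; LS_D = 31−11 = 20
LF_C = LS_F = 21; LS_C = 21−12 = 9
LF_B = min(LS_E=24, LS_F=21, LS_G=31) = 21; LS_B = 21−3 = 18
LF_A = min(LS_B=18, LS_C=9, LS_D=20) = 9; LS_A = 9−9 = 0
Slack_E = LS_E − ES_E = 24 − 12 = 12

12 weeks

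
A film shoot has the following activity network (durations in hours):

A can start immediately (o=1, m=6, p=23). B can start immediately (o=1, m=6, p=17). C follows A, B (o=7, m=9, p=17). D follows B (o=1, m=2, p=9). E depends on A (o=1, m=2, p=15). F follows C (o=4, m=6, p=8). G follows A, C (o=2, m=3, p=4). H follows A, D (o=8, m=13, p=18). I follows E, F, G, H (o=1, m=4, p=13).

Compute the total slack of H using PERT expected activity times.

1 hours

te_A = (1 + 4·6 + 23)/6 = 48/6 = 8
te_B = (1 + 4·6 + 17)/6 = 42/6 = 7
te_C = (7 + 4·9 + 17)/6 = 60/6 = 10
te_D = (1 + 4·2 + 9)/6 = 18/6 = 3
te_E = (1 + 4·2 + 15)/6 = 24/6 = 4
te_F = (4 + 4·6 + 8)/6 = 36/6 = 6
te_G = (2 + 4·3 + 4)/6 = 18/6 = 3
te_H = (8 + 4·13 + 18)/6 = 78/6 = 13
te_I = (1 + 4·4 + 13)/6 = 30/6 = 5

Forward pass:
ES_A = 0; EF_A = 8
ES_B = 0; EF_B = 7
ES_C = max(EF_A=8, EF_B=7) = 8; EF_C = 8+10 = 18
ES_D = 7; EF_D = 7+3 = 10
ES_E = 8; EF_E = 8+4 = 12
ES_F = 18; EF_F = 18+6 = 24
ES_G = max(EF_A=8, EF_C=18) = 18; EF_G = 18+3 = 21
ES_H = max(EF_A=8, EF_D=10) = 10; EF_H = 10+13 = 23
ES_I = max(EF_E=12, EF_F=24, EF_G=21, EF_H=23) = 24; EF_I = 24+5 = 29
Expected project duration μ = 29 hours. Critical path: A → C → F → I.

Backward pass:
LF_I = 29; LS_I = 29−5 = 24
LF_H = LS_I = 24; LS_H = 24−13 = 11
LF_G = LS_I = 24; LS_G = 24−3 = 21
LF_F = LS_I = 24; LS_F = 24−6 = 18
LF_E = LS_I = 24; LS_E = 24−4 = 20
LF_D = LS_H = 11; LS_D = 11−3 = 8
LF_C = min(LS_F=18, LS_G=21) = 18; LS_C = 18−10 = 8
LF_B = min(LS_C=8, LS_D=8) = 8; LS_B = 8−7 = 1
LF_A = min(LS_C=8, LS_E=20, LS_G=21, LS_H=11) = 8; LS_A = 8−8 = 0
Slack_H = LS_H − ES_H = 11 − 10 = 1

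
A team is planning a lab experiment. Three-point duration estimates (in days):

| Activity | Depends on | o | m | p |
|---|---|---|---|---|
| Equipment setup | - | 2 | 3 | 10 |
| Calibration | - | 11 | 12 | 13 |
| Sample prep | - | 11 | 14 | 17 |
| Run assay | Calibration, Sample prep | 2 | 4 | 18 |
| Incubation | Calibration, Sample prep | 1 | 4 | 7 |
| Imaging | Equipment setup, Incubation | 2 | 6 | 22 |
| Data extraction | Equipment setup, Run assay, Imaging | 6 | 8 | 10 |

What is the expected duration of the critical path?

34 days

te_Equipment setup = (2 + 4·3 + 10)/6 = 24/6 = 4
te_Calibration = (11 + 4·12 + 13)/6 = 72/6 = 12
te_Sample prep = (11 + 4·14 + 17)/6 = 84/6 = 14
te_Run assay = (2 + 4·4 + 18)/6 = 36/6 = 6
te_Incubation = (1 + 4·4 + 7)/6 = 24/6 = 4
te_Imaging = (2 + 4·6 + 22)/6 = 48/6 = 8
te_Data extraction = (6 + 4·8 + 10)/6 = 48/6 = 8

Forward pass:
ES_Equipment setup = 0; EF_Equipment setup = 4
ES_Calibration = 0; EF_Calibration = 12
ES_Sample prep = 0; EF_Sample prep = 14
ES_Run assay = max(EF_Calibration=12, EF_Sample prep=14) = 14; EF_Run assay = 14+6 = 20
ES_Incubation = max(EF_Calibration=12, EF_Sample prep=14) = 14; EF_Incubation = 14+4 = 18
ES_Imaging = max(EF_Equipment setup=4, EF_Incubation=18) = 18; EF_Imaging = 18+8 = 26
ES_Data extraction = max(EF_Equipment setup=4, EF_Run assay=20, EF_Imaging=26) = 26; EF_Data extraction = 26+8 = 34
Expected project duration μ = 34 days. Critical path: Sample prep → Incubation → Imaging → Data extraction.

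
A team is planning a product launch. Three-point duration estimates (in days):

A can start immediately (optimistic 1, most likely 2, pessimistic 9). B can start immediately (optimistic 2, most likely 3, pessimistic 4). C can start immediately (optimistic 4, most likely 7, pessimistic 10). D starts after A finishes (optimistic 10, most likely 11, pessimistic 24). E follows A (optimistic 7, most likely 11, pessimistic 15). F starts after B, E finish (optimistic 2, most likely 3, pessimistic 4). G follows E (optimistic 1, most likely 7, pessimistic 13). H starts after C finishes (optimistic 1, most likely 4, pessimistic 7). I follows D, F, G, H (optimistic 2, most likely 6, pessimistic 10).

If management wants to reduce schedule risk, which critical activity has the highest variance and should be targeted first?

te_A = (1 + 4·2 + 9)/6 = 18/6 = 3; σ²_A = ((9−1)/6)² = 1.778
te_B = (2 + 4·3 + 4)/6 = 18/6 = 3; σ²_B = ((4−2)/6)² = 0.111
te_C = (4 + 4·7 + 10)/6 = 42/6 = 7; σ²_C = ((10−4)/6)² = 1.000
te_D = (10 + 4·11 + 24)/6 = 78/6 = 13; σ²_D = ((24−10)/6)² = 5.444
te_E = (7 + 4·11 + 15)/6 = 66/6 = 11; σ²_E = ((15−7)/6)² = 1.778
te_F = (2 + 4·3 + 4)/6 = 18/6 = 3; σ²_F = ((4−2)/6)² = 0.111
te_G = (1 + 4·7 + 13)/6 = 42/6 = 7; σ²_G = ((13−1)/6)² = 4.000
te_H = (1 + 4·4 + 7)/6 = 24/6 = 4; σ²_H = ((7−1)/6)² = 1.000
te_I = (2 + 4·6 + 10)/6 = 36/6 = 6; σ²_I = ((10−2)/6)² = 1.778

Forward pass:
ES_A = 0; EF_A = 3
ES_B = 0; EF_B = 3
ES_C = 0; EF_C = 7
ES_D = 3; EF_D = 3+13 = 16
ES_E = 3; EF_E = 3+11 = 14
ES_F = max(EF_B=3, EF_E=14) = 14; EF_F = 14+3 = 17
ES_G = 14; EF_G = 14+7 = 21
ES_H = 7; EF_H = 7+4 = 11
ES_I = max(EF_D=16, EF_F=17, EF_G=21, EF_H=11) = 21; EF_I = 21+6 = 27
Expected project duration μ = 27 days. Critical path: A → E → G → I.

Variances on critical path: σ²_A=1.778, σ²_E=1.778, σ²_G=4.000, σ²_I=1.778.
Largest is σ²_G = 4.000.

G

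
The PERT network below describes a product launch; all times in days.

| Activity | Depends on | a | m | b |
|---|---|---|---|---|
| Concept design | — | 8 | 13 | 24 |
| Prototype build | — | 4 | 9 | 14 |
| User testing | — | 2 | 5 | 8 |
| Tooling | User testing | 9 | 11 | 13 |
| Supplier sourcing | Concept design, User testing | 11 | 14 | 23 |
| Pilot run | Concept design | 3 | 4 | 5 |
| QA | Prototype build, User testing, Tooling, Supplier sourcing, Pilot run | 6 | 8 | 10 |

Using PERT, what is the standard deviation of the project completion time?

te_Concept design = (8 + 4·13 + 24)/6 = 84/6 = 14; σ²_Concept design = ((24−8)/6)² = 7.111
te_Prototype build = (4 + 4·9 + 14)/6 = 54/6 = 9; σ²_Prototype build = ((14−4)/6)² = 2.778
te_User testing = (2 + 4·5 + 8)/6 = 30/6 = 5; σ²_User testing = ((8−2)/6)² = 1.000
te_Tooling = (9 + 4·11 + 13)/6 = 66/6 = 11; σ²_Tooling = ((13−9)/6)² = 0.444
te_Supplier sourcing = (11 + 4·14 + 23)/6 = 90/6 = 15; σ²_Supplier sourcing = ((23−11)/6)² = 4.000
te_Pilot run = (3 + 4·4 + 5)/6 = 24/6 = 4; σ²_Pilot run = ((5−3)/6)² = 0.111
te_QA = (6 + 4·8 + 10)/6 = 48/6 = 8; σ²_QA = ((10−6)/6)² = 0.444

Forward pass:
ES_Concept design = 0; EF_Concept design = 14
ES_Prototype build = 0; EF_Prototype build = 9
ES_User testing = 0; EF_User testing = 5
ES_Tooling = 5; EF_Tooling = 5+11 = 16
ES_Supplier sourcing = max(EF_Concept design=14, EF_User testing=5) = 14; EF_Supplier sourcing = 14+15 = 29
ES_Pilot run = 14; EF_Pilot run = 14+4 = 18
ES_QA = max(EF_Prototype build=9, EF_User testing=5, EF_Tooling=16, EF_Supplier sourcing=29, EF_Pilot run=18) = 29; EF_QA = 29+8 = 37
Expected project duration μ = 37 days. Critical path: Concept design → Supplier sourcing → QA.

Variance along critical path = 7.111 + 4.000 + 0.444 = 11.556
σ = √11.556 = 3.399 days

3.40 days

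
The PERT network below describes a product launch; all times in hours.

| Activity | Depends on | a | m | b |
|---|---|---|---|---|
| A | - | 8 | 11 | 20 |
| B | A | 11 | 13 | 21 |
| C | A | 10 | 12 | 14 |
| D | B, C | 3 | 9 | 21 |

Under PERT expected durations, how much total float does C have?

2 hours

te_A = (8 + 4·11 + 20)/6 = 72/6 = 12
te_B = (11 + 4·13 + 21)/6 = 84/6 = 14
te_C = (10 + 4·12 + 14)/6 = 72/6 = 12
te_D = (3 + 4·9 + 21)/6 = 60/6 = 10

Forward pass:
ES_A = 0; EF_A = 12
ES_B = 12; EF_B = 12+14 = 26
ES_C = 12; EF_C = 12+12 = 24
ES_D = max(EF_B=26, EF_C=24) = 26; EF_D = 26+10 = 36
Expected project duration μ = 36 hours. Critical path: A → B → D.

Backward pass:
LF_D = 36; LS_D = 36−10 = 26
LF_C = LS_D = 26; LS_C = 26−12 = 14
LF_B = LS_D = 26; LS_B = 26−14 = 12
LF_A = min(LS_B=12, LS_C=14) = 12; LS_A = 12−12 = 0
Slack_C = LS_C − ES_C = 14 − 12 = 2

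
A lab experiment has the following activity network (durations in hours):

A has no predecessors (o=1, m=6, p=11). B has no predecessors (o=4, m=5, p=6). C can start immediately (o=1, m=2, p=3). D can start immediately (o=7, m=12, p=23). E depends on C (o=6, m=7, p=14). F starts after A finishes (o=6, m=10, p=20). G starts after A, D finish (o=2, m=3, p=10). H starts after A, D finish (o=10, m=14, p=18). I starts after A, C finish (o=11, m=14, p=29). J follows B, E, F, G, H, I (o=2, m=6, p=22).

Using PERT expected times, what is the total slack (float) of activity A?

te_A = (1 + 4·6 + 11)/6 = 36/6 = 6
te_B = (4 + 4·5 + 6)/6 = 30/6 = 5
te_C = (1 + 4·2 + 3)/6 = 12/6 = 2
te_D = (7 + 4·12 + 23)/6 = 78/6 = 13
te_E = (6 + 4·7 + 14)/6 = 48/6 = 8
te_F = (6 + 4·10 + 20)/6 = 66/6 = 11
te_G = (2 + 4·3 + 10)/6 = 24/6 = 4
te_H = (10 + 4·14 + 18)/6 = 84/6 = 14
te_I = (11 + 4·14 + 29)/6 = 96/6 = 16
te_J = (2 + 4·6 + 22)/6 = 48/6 = 8

Forward pass:
ES_A = 0; EF_A = 6
ES_B = 0; EF_B = 5
ES_C = 0; EF_C = 2
ES_D = 0; EF_D = 13
ES_E = 2; EF_E = 2+8 = 10
ES_F = 6; EF_F = 6+11 = 17
ES_G = max(EF_A=6, EF_D=13) = 13; EF_G = 13+4 = 17
ES_H = max(EF_A=6, EF_D=13) = 13; EF_H = 13+14 = 27
ES_I = max(EF_A=6, EF_C=2) = 6; EF_I = 6+16 = 22
ES_J = max(EF_B=5, EF_E=10, EF_F=17, EF_G=17, EF_H=27, EF_I=22) = 27; EF_J = 27+8 = 35
Expected project duration μ = 35 hours. Critical path: D → H → J.

Backward pass:
LF_J = 35; LS_J = 35−8 = 27
LF_I = LS_J = 27; LS_I = 27−16 = 11
LF_H = LS_J = 27; LS_H = 27−14 = 13
LF_G = LS_J = 27; LS_G = 27−4 = 23
LF_F = LS_J = 27; LS_F = 27−11 = 16
LF_E = LS_J = 27; LS_E = 27−8 = 19
LF_D = min(LS_G=23, LS_H=13) = 13; LS_D = 13−13 = 0
LF_C = min(LS_E=19, LS_I=11) = 11; LS_C = 11−2 = 9
LF_B = LS_J = 27; LS_B = 27−5 = 22
LF_A = min(LS_F=16, LS_G=23, LS_H=13, LS_I=11) = 11; LS_A = 11−6 = 5
Slack_A = LS_A − ES_A = 5 − 0 = 5

5 hours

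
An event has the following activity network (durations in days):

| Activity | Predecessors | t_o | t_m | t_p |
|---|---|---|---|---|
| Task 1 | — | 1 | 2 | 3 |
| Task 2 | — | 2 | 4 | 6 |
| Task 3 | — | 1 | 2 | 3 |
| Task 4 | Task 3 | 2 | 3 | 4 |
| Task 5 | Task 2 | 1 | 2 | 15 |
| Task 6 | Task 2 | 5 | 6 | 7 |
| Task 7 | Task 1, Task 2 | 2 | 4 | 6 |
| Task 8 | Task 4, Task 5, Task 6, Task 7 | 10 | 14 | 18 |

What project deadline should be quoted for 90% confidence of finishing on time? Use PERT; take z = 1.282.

te_Task 1 = (1 + 4·2 + 3)/6 = 12/6 = 2; σ²_Task 1 = ((3−1)/6)² = 0.111
te_Task 2 = (2 + 4·4 + 6)/6 = 24/6 = 4; σ²_Task 2 = ((6−2)/6)² = 0.444
te_Task 3 = (1 + 4·2 + 3)/6 = 12/6 = 2; σ²_Task 3 = ((3−1)/6)² = 0.111
te_Task 4 = (2 + 4·3 + 4)/6 = 18/6 = 3; σ²_Task 4 = ((4−2)/6)² = 0.111
te_Task 5 = (1 + 4·2 + 15)/6 = 24/6 = 4; σ²_Task 5 = ((15−1)/6)² = 5.444
te_Task 6 = (5 + 4·6 + 7)/6 = 36/6 = 6; σ²_Task 6 = ((7−5)/6)² = 0.111
te_Task 7 = (2 + 4·4 + 6)/6 = 24/6 = 4; σ²_Task 7 = ((6−2)/6)² = 0.444
te_Task 8 = (10 + 4·14 + 18)/6 = 84/6 = 14; σ²_Task 8 = ((18−10)/6)² = 1.778

Forward pass:
ES_Task 1 = 0; EF_Task 1 = 2
ES_Task 2 = 0; EF_Task 2 = 4
ES_Task 3 = 0; EF_Task 3 = 2
ES_Task 4 = 2; EF_Task 4 = 2+3 = 5
ES_Task 5 = 4; EF_Task 5 = 4+4 = 8
ES_Task 6 = 4; EF_Task 6 = 4+6 = 10
ES_Task 7 = max(EF_Task 1=2, EF_Task 2=4) = 4; EF_Task 7 = 4+4 = 8
ES_Task 8 = max(EF_Task 4=5, EF_Task 5=8, EF_Task 6=10, EF_Task 7=8) = 10; EF_Task 8 = 10+14 = 24
Expected project duration μ = 24 days. Critical path: Task 2 → Task 6 → Task 8.

Variance along critical path = 0.444 + 0.111 + 1.778 = 2.333; σ = 1.528 days.
D = μ + z·σ = 24 + 1.282·1.528 = 26.0 days

26.0 days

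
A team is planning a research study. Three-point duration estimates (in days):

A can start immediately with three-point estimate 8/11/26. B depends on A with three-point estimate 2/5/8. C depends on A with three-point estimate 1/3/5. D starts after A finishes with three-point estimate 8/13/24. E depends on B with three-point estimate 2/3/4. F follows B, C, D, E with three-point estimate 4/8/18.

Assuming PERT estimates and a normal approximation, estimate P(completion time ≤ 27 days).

0.026

te_A = (8 + 4·11 + 26)/6 = 78/6 = 13; σ²_A = ((26−8)/6)² = 9.000
te_B = (2 + 4·5 + 8)/6 = 30/6 = 5; σ²_B = ((8−2)/6)² = 1.000
te_C = (1 + 4·3 + 5)/6 = 18/6 = 3; σ²_C = ((5−1)/6)² = 0.444
te_D = (8 + 4·13 + 24)/6 = 84/6 = 14; σ²_D = ((24−8)/6)² = 7.111
te_E = (2 + 4·3 + 4)/6 = 18/6 = 3; σ²_E = ((4−2)/6)² = 0.111
te_F = (4 + 4·8 + 18)/6 = 54/6 = 9; σ²_F = ((18−4)/6)² = 5.444

Forward pass:
ES_A = 0; EF_A = 13
ES_B = 13; EF_B = 13+5 = 18
ES_C = 13; EF_C = 13+3 = 16
ES_D = 13; EF_D = 13+14 = 27
ES_E = 18; EF_E = 18+3 = 21
ES_F = max(EF_B=18, EF_C=16, EF_D=27, EF_E=21) = 27; EF_F = 27+9 = 36
Expected project duration μ = 36 days. Critical path: A → D → F.

Variance along critical path = 9.000 + 7.111 + 5.444 = 21.556; σ = √21.556 = 4.643 days.
Z = (27 − 36) / 4.643 = -1.938
P(T ≤ 27) = Φ(-1.938) ≈ 0.026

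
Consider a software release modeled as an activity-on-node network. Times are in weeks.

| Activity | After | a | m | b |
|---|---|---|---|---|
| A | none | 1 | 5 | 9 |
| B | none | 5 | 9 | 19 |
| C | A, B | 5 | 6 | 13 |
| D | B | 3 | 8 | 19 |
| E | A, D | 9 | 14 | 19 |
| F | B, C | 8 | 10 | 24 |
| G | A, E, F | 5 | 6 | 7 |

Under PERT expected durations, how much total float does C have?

4 weeks

te_A = (1 + 4·5 + 9)/6 = 30/6 = 5
te_B = (5 + 4·9 + 19)/6 = 60/6 = 10
te_C = (5 + 4·6 + 13)/6 = 42/6 = 7
te_D = (3 + 4·8 + 19)/6 = 54/6 = 9
te_E = (9 + 4·14 + 19)/6 = 84/6 = 14
te_F = (8 + 4·10 + 24)/6 = 72/6 = 12
te_G = (5 + 4·6 + 7)/6 = 36/6 = 6

Forward pass:
ES_A = 0; EF_A = 5
ES_B = 0; EF_B = 10
ES_C = max(EF_A=5, EF_B=10) = 10; EF_C = 10+7 = 17
ES_D = 10; EF_D = 10+9 = 19
ES_E = max(EF_A=5, EF_D=19) = 19; EF_E = 19+14 = 33
ES_F = max(EF_B=10, EF_C=17) = 17; EF_F = 17+12 = 29
ES_G = max(EF_A=5, EF_E=33, EF_F=29) = 33; EF_G = 33+6 = 39
Expected project duration μ = 39 weeks. Critical path: B → D → E → G.

Backward pass:
LF_G = 39; LS_G = 39−6 = 33
LF_F = LS_G = 33; LS_F = 33−12 = 21
LF_E = LS_G = 33; LS_E = 33−14 = 19
LF_D = LS_E = 19; LS_D = 19−9 = 10
LF_C = LS_F = 21; LS_C = 21−7 = 14
LF_B = min(LS_C=14, LS_D=10, LS_F=21) = 10; LS_B = 10−10 = 0
LF_A = min(LS_C=14, LS_E=19, LS_G=33) = 14; LS_A = 14−5 = 9
Slack_C = LS_C − ES_C = 14 − 10 = 4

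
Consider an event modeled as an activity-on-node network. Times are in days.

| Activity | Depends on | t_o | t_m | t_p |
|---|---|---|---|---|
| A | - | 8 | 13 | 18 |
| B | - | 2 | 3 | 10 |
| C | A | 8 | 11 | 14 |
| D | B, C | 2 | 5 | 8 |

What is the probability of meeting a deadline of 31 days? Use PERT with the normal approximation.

te_A = (8 + 4·13 + 18)/6 = 78/6 = 13; σ²_A = ((18−8)/6)² = 2.778
te_B = (2 + 4·3 + 10)/6 = 24/6 = 4; σ²_B = ((10−2)/6)² = 1.778
te_C = (8 + 4·11 + 14)/6 = 66/6 = 11; σ²_C = ((14−8)/6)² = 1.000
te_D = (2 + 4·5 + 8)/6 = 30/6 = 5; σ²_D = ((8−2)/6)² = 1.000

Forward pass:
ES_A = 0; EF_A = 13
ES_B = 0; EF_B = 4
ES_C = 13; EF_C = 13+11 = 24
ES_D = max(EF_B=4, EF_C=24) = 24; EF_D = 24+5 = 29
Expected project duration μ = 29 days. Critical path: A → C → D.

Variance along critical path = 2.778 + 1.000 + 1.000 = 4.778; σ = √4.778 = 2.186 days.
Z = (31 − 29) / 2.186 = 0.915
P(T ≤ 31) = Φ(0.915) ≈ 0.820

0.820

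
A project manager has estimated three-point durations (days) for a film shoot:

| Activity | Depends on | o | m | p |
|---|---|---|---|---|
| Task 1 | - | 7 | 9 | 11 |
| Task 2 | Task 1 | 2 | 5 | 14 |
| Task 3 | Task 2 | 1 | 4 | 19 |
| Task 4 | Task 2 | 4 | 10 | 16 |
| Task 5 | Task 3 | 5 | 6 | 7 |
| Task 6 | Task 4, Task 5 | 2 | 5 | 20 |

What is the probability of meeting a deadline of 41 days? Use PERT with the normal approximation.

0.930

te_Task 1 = (7 + 4·9 + 11)/6 = 54/6 = 9; σ²_Task 1 = ((11−7)/6)² = 0.444
te_Task 2 = (2 + 4·5 + 14)/6 = 36/6 = 6; σ²_Task 2 = ((14−2)/6)² = 4.000
te_Task 3 = (1 + 4·4 + 19)/6 = 36/6 = 6; σ²_Task 3 = ((19−1)/6)² = 9.000
te_Task 4 = (4 + 4·10 + 16)/6 = 60/6 = 10; σ²_Task 4 = ((16−4)/6)² = 4.000
te_Task 5 = (5 + 4·6 + 7)/6 = 36/6 = 6; σ²_Task 5 = ((7−5)/6)² = 0.111
te_Task 6 = (2 + 4·5 + 20)/6 = 42/6 = 7; σ²_Task 6 = ((20−2)/6)² = 9.000

Forward pass:
ES_Task 1 = 0; EF_Task 1 = 9
ES_Task 2 = 9; EF_Task 2 = 9+6 = 15
ES_Task 3 = 15; EF_Task 3 = 15+6 = 21
ES_Task 4 = 15; EF_Task 4 = 15+10 = 25
ES_Task 5 = 21; EF_Task 5 = 21+6 = 27
ES_Task 6 = max(EF_Task 4=25, EF_Task 5=27) = 27; EF_Task 6 = 27+7 = 34
Expected project duration μ = 34 days. Critical path: Task 1 → Task 2 → Task 3 → Task 5 → Task 6.

Variance along critical path = 0.444 + 4.000 + 9.000 + 0.111 + 9.000 = 22.556; σ = √22.556 = 4.749 days.
Z = (41 − 34) / 4.749 = 1.474
P(T ≤ 41) = Φ(1.474) ≈ 0.930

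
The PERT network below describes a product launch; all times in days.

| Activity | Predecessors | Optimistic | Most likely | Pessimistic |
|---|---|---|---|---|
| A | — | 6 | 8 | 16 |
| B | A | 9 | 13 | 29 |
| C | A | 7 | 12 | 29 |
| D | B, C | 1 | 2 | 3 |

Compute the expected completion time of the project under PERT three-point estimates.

26 days

te_A = (6 + 4·8 + 16)/6 = 54/6 = 9
te_B = (9 + 4·13 + 29)/6 = 90/6 = 15
te_C = (7 + 4·12 + 29)/6 = 84/6 = 14
te_D = (1 + 4·2 + 3)/6 = 12/6 = 2

Forward pass:
ES_A = 0; EF_A = 9
ES_B = 9; EF_B = 9+15 = 24
ES_C = 9; EF_C = 9+14 = 23
ES_D = max(EF_B=24, EF_C=23) = 24; EF_D = 24+2 = 26
Expected project duration μ = 26 days. Critical path: A → B → D.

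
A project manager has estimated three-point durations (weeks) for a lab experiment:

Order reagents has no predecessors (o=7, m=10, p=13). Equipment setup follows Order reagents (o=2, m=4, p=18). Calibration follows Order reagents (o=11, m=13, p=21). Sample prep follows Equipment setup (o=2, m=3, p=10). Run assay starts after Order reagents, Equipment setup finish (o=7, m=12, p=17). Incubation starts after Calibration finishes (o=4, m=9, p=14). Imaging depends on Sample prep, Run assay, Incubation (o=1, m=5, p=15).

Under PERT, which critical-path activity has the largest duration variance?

Imaging

te_Order reagents = (7 + 4·10 + 13)/6 = 60/6 = 10; σ²_Order reagents = ((13−7)/6)² = 1.000
te_Equipment setup = (2 + 4·4 + 18)/6 = 36/6 = 6; σ²_Equipment setup = ((18−2)/6)² = 7.111
te_Calibration = (11 + 4·13 + 21)/6 = 84/6 = 14; σ²_Calibration = ((21−11)/6)² = 2.778
te_Sample prep = (2 + 4·3 + 10)/6 = 24/6 = 4; σ²_Sample prep = ((10−2)/6)² = 1.778
te_Run assay = (7 + 4·12 + 17)/6 = 72/6 = 12; σ²_Run assay = ((17−7)/6)² = 2.778
te_Incubation = (4 + 4·9 + 14)/6 = 54/6 = 9; σ²_Incubation = ((14−4)/6)² = 2.778
te_Imaging = (1 + 4·5 + 15)/6 = 36/6 = 6; σ²_Imaging = ((15−1)/6)² = 5.444

Forward pass:
ES_Order reagents = 0; EF_Order reagents = 10
ES_Equipment setup = 10; EF_Equipment setup = 10+6 = 16
ES_Calibration = 10; EF_Calibration = 10+14 = 24
ES_Sample prep = 16; EF_Sample prep = 16+4 = 20
ES_Run assay = max(EF_Order reagents=10, EF_Equipment setup=16) = 16; EF_Run assay = 16+12 = 28
ES_Incubation = 24; EF_Incubation = 24+9 = 33
ES_Imaging = max(EF_Sample prep=20, EF_Run assay=28, EF_Incubation=33) = 33; EF_Imaging = 33+6 = 39
Expected project duration μ = 39 weeks. Critical path: Order reagents → Calibration → Incubation → Imaging.

Variances on critical path: σ²_Order reagents=1.000, σ²_Calibration=2.778, σ²_Incubation=2.778, σ²_Imaging=5.444.
Largest is σ²_Imaging = 5.444.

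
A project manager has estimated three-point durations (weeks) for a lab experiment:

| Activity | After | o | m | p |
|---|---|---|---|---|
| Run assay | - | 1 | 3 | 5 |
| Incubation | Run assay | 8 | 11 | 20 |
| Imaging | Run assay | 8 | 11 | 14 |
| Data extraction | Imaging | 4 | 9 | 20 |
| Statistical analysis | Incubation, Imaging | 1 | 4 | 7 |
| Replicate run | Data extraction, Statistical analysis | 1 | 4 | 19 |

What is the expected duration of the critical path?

te_Run assay = (1 + 4·3 + 5)/6 = 18/6 = 3
te_Incubation = (8 + 4·11 + 20)/6 = 72/6 = 12
te_Imaging = (8 + 4·11 + 14)/6 = 66/6 = 11
te_Data extraction = (4 + 4·9 + 20)/6 = 60/6 = 10
te_Statistical analysis = (1 + 4·4 + 7)/6 = 24/6 = 4
te_Replicate run = (1 + 4·4 + 19)/6 = 36/6 = 6

Forward pass:
ES_Run assay = 0; EF_Run assay = 3
ES_Incubation = 3; EF_Incubation = 3+12 = 15
ES_Imaging = 3; EF_Imaging = 3+11 = 14
ES_Data extraction = 14; EF_Data extraction = 14+10 = 24
ES_Statistical analysis = max(EF_Incubation=15, EF_Imaging=14) = 15; EF_Statistical analysis = 15+4 = 19
ES_Replicate run = max(EF_Data extraction=24, EF_Statistical analysis=19) = 24; EF_Replicate run = 24+6 = 30
Expected project duration μ = 30 weeks. Critical path: Run assay → Imaging → Data extraction → Replicate run.

30 weeks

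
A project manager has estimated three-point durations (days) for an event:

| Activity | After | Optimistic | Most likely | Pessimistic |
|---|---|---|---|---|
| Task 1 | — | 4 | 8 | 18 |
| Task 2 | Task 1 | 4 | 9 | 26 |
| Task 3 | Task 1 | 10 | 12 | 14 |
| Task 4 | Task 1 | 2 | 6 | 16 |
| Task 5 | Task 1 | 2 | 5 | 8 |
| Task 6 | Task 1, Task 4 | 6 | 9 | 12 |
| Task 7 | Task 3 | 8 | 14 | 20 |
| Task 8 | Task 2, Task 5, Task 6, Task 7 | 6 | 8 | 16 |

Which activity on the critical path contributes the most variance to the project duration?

Task 1

te_Task 1 = (4 + 4·8 + 18)/6 = 54/6 = 9; σ²_Task 1 = ((18−4)/6)² = 5.444
te_Task 2 = (4 + 4·9 + 26)/6 = 66/6 = 11; σ²_Task 2 = ((26−4)/6)² = 13.444
te_Task 3 = (10 + 4·12 + 14)/6 = 72/6 = 12; σ²_Task 3 = ((14−10)/6)² = 0.444
te_Task 4 = (2 + 4·6 + 16)/6 = 42/6 = 7; σ²_Task 4 = ((16−2)/6)² = 5.444
te_Task 5 = (2 + 4·5 + 8)/6 = 30/6 = 5; σ²_Task 5 = ((8−2)/6)² = 1.000
te_Task 6 = (6 + 4·9 + 12)/6 = 54/6 = 9; σ²_Task 6 = ((12−6)/6)² = 1.000
te_Task 7 = (8 + 4·14 + 20)/6 = 84/6 = 14; σ²_Task 7 = ((20−8)/6)² = 4.000
te_Task 8 = (6 + 4·8 + 16)/6 = 54/6 = 9; σ²_Task 8 = ((16−6)/6)² = 2.778

Forward pass:
ES_Task 1 = 0; EF_Task 1 = 9
ES_Task 2 = 9; EF_Task 2 = 9+11 = 20
ES_Task 3 = 9; EF_Task 3 = 9+12 = 21
ES_Task 4 = 9; EF_Task 4 = 9+7 = 16
ES_Task 5 = 9; EF_Task 5 = 9+5 = 14
ES_Task 6 = max(EF_Task 1=9, EF_Task 4=16) = 16; EF_Task 6 = 16+9 = 25
ES_Task 7 = 21; EF_Task 7 = 21+14 = 35
ES_Task 8 = max(EF_Task 2=20, EF_Task 5=14, EF_Task 6=25, EF_Task 7=35) = 35; EF_Task 8 = 35+9 = 44
Expected project duration μ = 44 days. Critical path: Task 1 → Task 3 → Task 7 → Task 8.

Variances on critical path: σ²_Task 1=5.444, σ²_Task 3=0.444, σ²_Task 7=4.000, σ²_Task 8=2.778.
Largest is σ²_Task 1 = 5.444.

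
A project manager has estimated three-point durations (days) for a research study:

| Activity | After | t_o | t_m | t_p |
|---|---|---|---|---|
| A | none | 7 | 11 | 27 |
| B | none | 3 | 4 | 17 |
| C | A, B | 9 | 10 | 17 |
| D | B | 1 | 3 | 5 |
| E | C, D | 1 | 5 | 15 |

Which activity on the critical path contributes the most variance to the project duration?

A

te_A = (7 + 4·11 + 27)/6 = 78/6 = 13; σ²_A = ((27−7)/6)² = 11.111
te_B = (3 + 4·4 + 17)/6 = 36/6 = 6; σ²_B = ((17−3)/6)² = 5.444
te_C = (9 + 4·10 + 17)/6 = 66/6 = 11; σ²_C = ((17−9)/6)² = 1.778
te_D = (1 + 4·3 + 5)/6 = 18/6 = 3; σ²_D = ((5−1)/6)² = 0.444
te_E = (1 + 4·5 + 15)/6 = 36/6 = 6; σ²_E = ((15−1)/6)² = 5.444

Forward pass:
ES_A = 0; EF_A = 13
ES_B = 0; EF_B = 6
ES_C = max(EF_A=13, EF_B=6) = 13; EF_C = 13+11 = 24
ES_D = 6; EF_D = 6+3 = 9
ES_E = max(EF_C=24, EF_D=9) = 24; EF_E = 24+6 = 30
Expected project duration μ = 30 days. Critical path: A → C → E.

Variances on critical path: σ²_A=11.111, σ²_C=1.778, σ²_E=5.444.
Largest is σ²_A = 11.111.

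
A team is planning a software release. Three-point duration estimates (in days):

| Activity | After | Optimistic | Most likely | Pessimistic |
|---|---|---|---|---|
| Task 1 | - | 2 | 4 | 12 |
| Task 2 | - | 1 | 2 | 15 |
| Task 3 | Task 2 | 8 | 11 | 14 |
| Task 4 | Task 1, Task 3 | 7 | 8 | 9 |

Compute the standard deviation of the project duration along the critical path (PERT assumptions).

2.56 days

te_Task 1 = (2 + 4·4 + 12)/6 = 30/6 = 5; σ²_Task 1 = ((12−2)/6)² = 2.778
te_Task 2 = (1 + 4·2 + 15)/6 = 24/6 = 4; σ²_Task 2 = ((15−1)/6)² = 5.444
te_Task 3 = (8 + 4·11 + 14)/6 = 66/6 = 11; σ²_Task 3 = ((14−8)/6)² = 1.000
te_Task 4 = (7 + 4·8 + 9)/6 = 48/6 = 8; σ²_Task 4 = ((9−7)/6)² = 0.111

Forward pass:
ES_Task 1 = 0; EF_Task 1 = 5
ES_Task 2 = 0; EF_Task 2 = 4
ES_Task 3 = 4; EF_Task 3 = 4+11 = 15
ES_Task 4 = max(EF_Task 1=5, EF_Task 3=15) = 15; EF_Task 4 = 15+8 = 23
Expected project duration μ = 23 days. Critical path: Task 2 → Task 3 → Task 4.

Variance along critical path = 5.444 + 1.000 + 0.111 = 6.556
σ = √6.556 = 2.560 days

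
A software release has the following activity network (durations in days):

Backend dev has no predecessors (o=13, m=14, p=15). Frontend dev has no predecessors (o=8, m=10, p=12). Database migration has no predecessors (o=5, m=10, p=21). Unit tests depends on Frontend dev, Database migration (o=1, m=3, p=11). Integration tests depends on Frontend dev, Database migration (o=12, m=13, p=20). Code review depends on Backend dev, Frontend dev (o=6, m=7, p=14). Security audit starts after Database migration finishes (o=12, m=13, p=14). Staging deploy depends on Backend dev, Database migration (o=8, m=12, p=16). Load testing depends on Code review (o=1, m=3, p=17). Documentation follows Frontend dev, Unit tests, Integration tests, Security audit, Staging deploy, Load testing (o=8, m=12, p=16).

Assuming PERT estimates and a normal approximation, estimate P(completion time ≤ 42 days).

te_Backend dev = (13 + 4·14 + 15)/6 = 84/6 = 14; σ²_Backend dev = ((15−13)/6)² = 0.111
te_Frontend dev = (8 + 4·10 + 12)/6 = 60/6 = 10; σ²_Frontend dev = ((12−8)/6)² = 0.444
te_Database migration = (5 + 4·10 + 21)/6 = 66/6 = 11; σ²_Database migration = ((21−5)/6)² = 7.111
te_Unit tests = (1 + 4·3 + 11)/6 = 24/6 = 4; σ²_Unit tests = ((11−1)/6)² = 2.778
te_Integration tests = (12 + 4·13 + 20)/6 = 84/6 = 14; σ²_Integration tests = ((20−12)/6)² = 1.778
te_Code review = (6 + 4·7 + 14)/6 = 48/6 = 8; σ²_Code review = ((14−6)/6)² = 1.778
te_Security audit = (12 + 4·13 + 14)/6 = 78/6 = 13; σ²_Security audit = ((14−12)/6)² = 0.111
te_Staging deploy = (8 + 4·12 + 16)/6 = 72/6 = 12; σ²_Staging deploy = ((16−8)/6)² = 1.778
te_Load testing = (1 + 4·3 + 17)/6 = 30/6 = 5; σ²_Load testing = ((17−1)/6)² = 7.111
te_Documentation = (8 + 4·12 + 16)/6 = 72/6 = 12; σ²_Documentation = ((16−8)/6)² = 1.778

Forward pass:
ES_Backend dev = 0; EF_Backend dev = 14
ES_Frontend dev = 0; EF_Frontend dev = 10
ES_Database migration = 0; EF_Database migration = 11
ES_Unit tests = max(EF_Frontend dev=10, EF_Database migration=11) = 11; EF_Unit tests = 11+4 = 15
ES_Integration tests = max(EF_Frontend dev=10, EF_Database migration=11) = 11; EF_Integration tests = 11+14 = 25
ES_Code review = max(EF_Backend dev=14, EF_Frontend dev=10) = 14; EF_Code review = 14+8 = 22
ES_Security audit = 11; EF_Security audit = 11+13 = 24
ES_Staging deploy = max(EF_Backend dev=14, EF_Database migration=11) = 14; EF_Staging deploy = 14+12 = 26
ES_Load testing = 22; EF_Load testing = 22+5 = 27
ES_Documentation = max(EF_Frontend dev=10, EF_Unit tests=15, EF_Integration tests=25, EF_Security audit=24, EF_Staging deploy=26, EF_Load testing=27) = 27; EF_Documentation = 27+12 = 39
Expected project duration μ = 39 days. Critical path: Backend dev → Code review → Load testing → Documentation.

Variance along critical path = 0.111 + 1.778 + 7.111 + 1.778 = 10.778; σ = √10.778 = 3.283 days.
Z = (42 − 39) / 3.283 = 0.914
P(T ≤ 42) = Φ(0.914) ≈ 0.820

0.820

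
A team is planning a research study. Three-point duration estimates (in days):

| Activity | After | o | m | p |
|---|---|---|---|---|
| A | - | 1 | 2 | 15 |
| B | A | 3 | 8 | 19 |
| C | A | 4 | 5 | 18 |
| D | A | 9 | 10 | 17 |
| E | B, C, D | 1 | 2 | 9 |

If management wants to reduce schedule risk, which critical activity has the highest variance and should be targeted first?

te_A = (1 + 4·2 + 15)/6 = 24/6 = 4; σ²_A = ((15−1)/6)² = 5.444
te_B = (3 + 4·8 + 19)/6 = 54/6 = 9; σ²_B = ((19−3)/6)² = 7.111
te_C = (4 + 4·5 + 18)/6 = 42/6 = 7; σ²_C = ((18−4)/6)² = 5.444
te_D = (9 + 4·10 + 17)/6 = 66/6 = 11; σ²_D = ((17−9)/6)² = 1.778
te_E = (1 + 4·2 + 9)/6 = 18/6 = 3; σ²_E = ((9−1)/6)² = 1.778

Forward pass:
ES_A = 0; EF_A = 4
ES_B = 4; EF_B = 4+9 = 13
ES_C = 4; EF_C = 4+7 = 11
ES_D = 4; EF_D = 4+11 = 15
ES_E = max(EF_B=13, EF_C=11, EF_D=15) = 15; EF_E = 15+3 = 18
Expected project duration μ = 18 days. Critical path: A → D → E.

Variances on critical path: σ²_A=5.444, σ²_D=1.778, σ²_E=1.778.
Largest is σ²_A = 5.444.

A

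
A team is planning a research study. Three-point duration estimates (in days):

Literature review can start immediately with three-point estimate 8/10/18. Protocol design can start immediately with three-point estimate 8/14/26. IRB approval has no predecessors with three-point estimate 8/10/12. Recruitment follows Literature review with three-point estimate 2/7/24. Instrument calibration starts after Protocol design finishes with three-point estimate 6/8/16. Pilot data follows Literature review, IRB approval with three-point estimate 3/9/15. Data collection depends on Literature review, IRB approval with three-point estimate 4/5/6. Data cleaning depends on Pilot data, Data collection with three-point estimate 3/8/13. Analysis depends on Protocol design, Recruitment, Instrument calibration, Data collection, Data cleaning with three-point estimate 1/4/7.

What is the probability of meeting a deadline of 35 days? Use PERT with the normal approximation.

0.822

te_Literature review = (8 + 4·10 + 18)/6 = 66/6 = 11; σ²_Literature review = ((18−8)/6)² = 2.778
te_Protocol design = (8 + 4·14 + 26)/6 = 90/6 = 15; σ²_Protocol design = ((26−8)/6)² = 9.000
te_IRB approval = (8 + 4·10 + 12)/6 = 60/6 = 10; σ²_IRB approval = ((12−8)/6)² = 0.444
te_Recruitment = (2 + 4·7 + 24)/6 = 54/6 = 9; σ²_Recruitment = ((24−2)/6)² = 13.444
te_Instrument calibration = (6 + 4·8 + 16)/6 = 54/6 = 9; σ²_Instrument calibration = ((16−6)/6)² = 2.778
te_Pilot data = (3 + 4·9 + 15)/6 = 54/6 = 9; σ²_Pilot data = ((15−3)/6)² = 4.000
te_Data collection = (4 + 4·5 + 6)/6 = 30/6 = 5; σ²_Data collection = ((6−4)/6)² = 0.111
te_Data cleaning = (3 + 4·8 + 13)/6 = 48/6 = 8; σ²_Data cleaning = ((13−3)/6)² = 2.778
te_Analysis = (1 + 4·4 + 7)/6 = 24/6 = 4; σ²_Analysis = ((7−1)/6)² = 1.000

Forward pass:
ES_Literature review = 0; EF_Literature review = 11
ES_Protocol design = 0; EF_Protocol design = 15
ES_IRB approval = 0; EF_IRB approval = 10
ES_Recruitment = 11; EF_Recruitment = 11+9 = 20
ES_Instrument calibration = 15; EF_Instrument calibration = 15+9 = 24
ES_Pilot data = max(EF_Literature review=11, EF_IRB approval=10) = 11; EF_Pilot data = 11+9 = 20
ES_Data collection = max(EF_Literature review=11, EF_IRB approval=10) = 11; EF_Data collection = 11+5 = 16
ES_Data cleaning = max(EF_Pilot data=20, EF_Data collection=16) = 20; EF_Data cleaning = 20+8 = 28
ES_Analysis = max(EF_Protocol design=15, EF_Recruitment=20, EF_Instrument calibration=24, EF_Data collection=16, EF_Data cleaning=28) = 28; EF_Analysis = 28+4 = 32
Expected project duration μ = 32 days. Critical path: Literature review → Pilot data → Data cleaning → Analysis.

Variance along critical path = 2.778 + 4.000 + 2.778 + 1.000 = 10.556; σ = √10.556 = 3.249 days.
Z = (35 − 32) / 3.249 = 0.923
P(T ≤ 35) = Φ(0.923) ≈ 0.822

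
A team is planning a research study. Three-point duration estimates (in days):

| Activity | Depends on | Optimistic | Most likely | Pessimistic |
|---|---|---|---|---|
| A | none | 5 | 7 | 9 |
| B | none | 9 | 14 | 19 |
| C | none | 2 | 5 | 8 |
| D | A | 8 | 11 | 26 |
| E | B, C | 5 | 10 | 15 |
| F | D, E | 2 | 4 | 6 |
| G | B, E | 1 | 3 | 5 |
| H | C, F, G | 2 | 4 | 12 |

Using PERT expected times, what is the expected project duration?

te_A = (5 + 4·7 + 9)/6 = 42/6 = 7
te_B = (9 + 4·14 + 19)/6 = 84/6 = 14
te_C = (2 + 4·5 + 8)/6 = 30/6 = 5
te_D = (8 + 4·11 + 26)/6 = 78/6 = 13
te_E = (5 + 4·10 + 15)/6 = 60/6 = 10
te_F = (2 + 4·4 + 6)/6 = 24/6 = 4
te_G = (1 + 4·3 + 5)/6 = 18/6 = 3
te_H = (2 + 4·4 + 12)/6 = 30/6 = 5

Forward pass:
ES_A = 0; EF_A = 7
ES_B = 0; EF_B = 14
ES_C = 0; EF_C = 5
ES_D = 7; EF_D = 7+13 = 20
ES_E = max(EF_B=14, EF_C=5) = 14; EF_E = 14+10 = 24
ES_F = max(EF_D=20, EF_E=24) = 24; EF_F = 24+4 = 28
ES_G = max(EF_B=14, EF_E=24) = 24; EF_G = 24+3 = 27
ES_H = max(EF_C=5, EF_F=28, EF_G=27) = 28; EF_H = 28+5 = 33
Expected project duration μ = 33 days. Critical path: B → E → F → H.

33 days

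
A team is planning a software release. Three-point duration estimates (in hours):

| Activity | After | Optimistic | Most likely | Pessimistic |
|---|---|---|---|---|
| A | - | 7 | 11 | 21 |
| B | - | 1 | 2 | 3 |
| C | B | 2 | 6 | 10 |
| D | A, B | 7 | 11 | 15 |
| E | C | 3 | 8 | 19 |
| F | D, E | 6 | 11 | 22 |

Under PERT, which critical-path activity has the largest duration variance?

F

te_A = (7 + 4·11 + 21)/6 = 72/6 = 12; σ²_A = ((21−7)/6)² = 5.444
te_B = (1 + 4·2 + 3)/6 = 12/6 = 2; σ²_B = ((3−1)/6)² = 0.111
te_C = (2 + 4·6 + 10)/6 = 36/6 = 6; σ²_C = ((10−2)/6)² = 1.778
te_D = (7 + 4·11 + 15)/6 = 66/6 = 11; σ²_D = ((15−7)/6)² = 1.778
te_E = (3 + 4·8 + 19)/6 = 54/6 = 9; σ²_E = ((19−3)/6)² = 7.111
te_F = (6 + 4·11 + 22)/6 = 72/6 = 12; σ²_F = ((22−6)/6)² = 7.111

Forward pass:
ES_A = 0; EF_A = 12
ES_B = 0; EF_B = 2
ES_C = 2; EF_C = 2+6 = 8
ES_D = max(EF_A=12, EF_B=2) = 12; EF_D = 12+11 = 23
ES_E = 8; EF_E = 8+9 = 17
ES_F = max(EF_D=23, EF_E=17) = 23; EF_F = 23+12 = 35
Expected project duration μ = 35 hours. Critical path: A → D → F.

Variances on critical path: σ²_A=5.444, σ²_D=1.778, σ²_F=7.111.
Largest is σ²_F = 7.111.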